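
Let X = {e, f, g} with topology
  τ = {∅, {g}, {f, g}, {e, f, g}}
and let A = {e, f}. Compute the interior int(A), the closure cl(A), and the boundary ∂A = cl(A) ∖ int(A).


int(A) = ∅, cl(A) = {e, f}, ∂A = {e, f}.

Closed sets in (X, τ) are complements of opens:
  closed(X, τ) = {∅, {e}, {e, f}, {e, f, g}}.
int(A) = ⋃ {U ∈ τ : U ⊆ A}. Opens contained in A: ∅.
Taking the union of these: int(A) = ∅.
cl(A) = ⋂ {C closed : A ⊆ C}. Closed sets containing A: {e, f}, {e, f, g}.
Intersecting these: cl(A) = {e, f}.
∂A = cl(A) ∖ int(A) = {e, f} ∖ ∅ = {e, f}.


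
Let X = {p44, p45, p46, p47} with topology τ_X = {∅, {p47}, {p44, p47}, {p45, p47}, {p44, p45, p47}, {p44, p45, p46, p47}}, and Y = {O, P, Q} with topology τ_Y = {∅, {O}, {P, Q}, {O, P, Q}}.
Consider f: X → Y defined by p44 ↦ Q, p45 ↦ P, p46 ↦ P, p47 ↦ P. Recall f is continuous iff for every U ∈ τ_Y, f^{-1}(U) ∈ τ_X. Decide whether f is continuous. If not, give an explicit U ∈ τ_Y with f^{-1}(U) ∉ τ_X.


f IS continuous.

Compute f^{-1}(U) for each U ∈ τ_Y:
  U = ∅: f^{-1}(U) = ∅ ∈ τ_X ✓.
  U = {O}: f^{-1}(U) = ∅ ∈ τ_X ✓.
  U = {P, Q}: f^{-1}(U) = {p44, p45, p46, p47} ∈ τ_X ✓.
  U = {O, P, Q}: f^{-1}(U) = {p44, p45, p46, p47} ∈ τ_X ✓.
Every preimage lies in τ_X, so f IS continuous.


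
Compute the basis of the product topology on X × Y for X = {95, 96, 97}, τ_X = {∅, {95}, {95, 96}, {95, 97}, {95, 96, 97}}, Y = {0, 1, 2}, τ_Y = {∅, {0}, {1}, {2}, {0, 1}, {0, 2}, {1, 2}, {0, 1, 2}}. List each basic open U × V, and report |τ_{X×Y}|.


Basis B = {∅ × ∅, {95} × {0}, {95} × {1}, {95} × {2}, {95} × {0, 1}, {95} × {0, 2}, {95, 96} × {0}, {95, 97} × {0}, {95} × {1, 2}, {95, 96} × {1}, {95, 97} × {1}, {95, 96} × {2}, {95, 97} × {2}, {95} × {0, 1, 2}, {95, 96, 97} × {0}, {95, 96, 97} × {1}, {95, 96, 97} × {2}, {95, 96} × {0, 1}, {95, 97} × {0, 1}, {95, 96} × {0, 2}, {95, 97} × {0, 2}, {95, 96} × {1, 2}, {95, 97} × {1, 2}, {95, 96} × {0, 1, 2}, {95, 97} × {0, 1, 2}, {95, 96, 97} × {0, 1}, {95, 96, 97} × {0, 2}, {95, 96, 97} × {1, 2}, {95, 96, 97} × {0, 1, 2}}; |τ_{X×Y}| = 125.

Enumerate products U × V with U ∈ τ_X, V ∈ τ_Y (deduplicated):
  ∅ × ∅ = {} (∅)
  {95} × {0} = {(95,0)}
  {95} × {1} = {(95,1)}
  {95} × {2} = {(95,2)}
  {95} × {0, 1} = {(95,0), (95,1)}
  {95} × {0, 2} = {(95,0), (95,2)}
  {95, 96} × {0} = {(95,0), (96,0)}
  {95, 97} × {0} = {(95,0), (97,0)}
  {95} × {1, 2} = {(95,1), (95,2)}
  {95, 96} × {1} = {(95,1), (96,1)}
  {95, 97} × {1} = {(95,1), (97,1)}
  {95, 96} × {2} = {(95,2), (96,2)}
  {95, 97} × {2} = {(95,2), (97,2)}
  {95} × {0, 1, 2} = {(95,0), (95,1), (95,2)}
  {95, 96, 97} × {0} = {(95,0), (96,0), (97,0)}
  {95, 96, 97} × {1} = {(95,1), (96,1), (97,1)}
  {95, 96, 97} × {2} = {(95,2), (96,2), (97,2)}
  {95, 96} × {0, 1} = {(95,0), (95,1), (96,0), (96,1)}
  {95, 97} × {0, 1} = {(95,0), (95,1), (97,0), (97,1)}
  {95, 96} × {0, 2} = {(95,0), (95,2), (96,0), (96,2)}
  {95, 97} × {0, 2} = {(95,0), (95,2), (97,0), (97,2)}
  {95, 96} × {1, 2} = {(95,1), (95,2), (96,1), (96,2)}
  {95, 97} × {1, 2} = {(95,1), (95,2), (97,1), (97,2)}
  {95, 96} × {0, 1, 2} = {(95,0), (95,1), (95,2), (96,0), (96,1), (96,2)}
  {95, 97} × {0, 1, 2} = {(95,0), (95,1), (95,2), (97,0), (97,1), (97,2)}
  {95, 96, 97} × {0, 1} = {(95,0), (95,1), (96,0), (96,1), (97,0), (97,1)}
  {95, 96, 97} × {0, 2} = {(95,0), (95,2), (96,0), (96,2), (97,0), (97,2)}
  {95, 96, 97} × {1, 2} = {(95,1), (95,2), (96,1), (96,2), (97,1), (97,2)}
  {95, 96, 97} × {0, 1, 2} = {(95,0), (95,1), (95,2), (96,0), (96,1), (96,2), (97,0), (97,1), (97,2)}
These 29 distinct sets form the basis B.
Close under arbitrary unions to get τ_{X×Y}; counting gives |τ_{X×Y}| = 125.


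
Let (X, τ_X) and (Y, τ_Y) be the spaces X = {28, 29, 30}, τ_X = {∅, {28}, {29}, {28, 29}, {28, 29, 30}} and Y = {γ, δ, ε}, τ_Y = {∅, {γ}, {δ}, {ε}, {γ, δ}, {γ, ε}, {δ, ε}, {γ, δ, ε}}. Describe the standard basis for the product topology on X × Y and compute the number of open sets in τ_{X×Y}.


Basis B = {∅ × ∅, {28} × {γ}, {28} × {δ}, {28} × {ε}, {29} × {γ}, {29} × {δ}, {29} × {ε}, {28} × {γ, δ}, {28} × {γ, ε}, {28, 29} × {γ}, {28} × {δ, ε}, {28, 29} × {δ}, {28, 29} × {ε}, {29} × {γ, δ}, {29} × {γ, ε}, {29} × {δ, ε}, {28} × {γ, δ, ε}, {28, 29, 30} × {γ}, {28, 29, 30} × {δ}, {28, 29, 30} × {ε}, {29} × {γ, δ, ε}, {28, 29} × {γ, δ}, {28, 29} × {γ, ε}, {28, 29} × {δ, ε}, {28, 29} × {γ, δ, ε}, {28, 29, 30} × {γ, δ}, {28, 29, 30} × {γ, ε}, {28, 29, 30} × {δ, ε}, {28, 29, 30} × {γ, δ, ε}}; |τ_{X×Y}| = 125.

Enumerate products U × V with U ∈ τ_X, V ∈ τ_Y (deduplicated):
  ∅ × ∅ = {} (∅)
  {28} × {γ} = {(28,γ)}
  {28} × {δ} = {(28,δ)}
  {28} × {ε} = {(28,ε)}
  {29} × {γ} = {(29,γ)}
  {29} × {δ} = {(29,δ)}
  {29} × {ε} = {(29,ε)}
  {28} × {γ, δ} = {(28,γ), (28,δ)}
  {28} × {γ, ε} = {(28,γ), (28,ε)}
  {28, 29} × {γ} = {(28,γ), (29,γ)}
  {28} × {δ, ε} = {(28,δ), (28,ε)}
  {28, 29} × {δ} = {(28,δ), (29,δ)}
  {28, 29} × {ε} = {(28,ε), (29,ε)}
  {29} × {γ, δ} = {(29,γ), (29,δ)}
  {29} × {γ, ε} = {(29,γ), (29,ε)}
  {29} × {δ, ε} = {(29,δ), (29,ε)}
  {28} × {γ, δ, ε} = {(28,γ), (28,δ), (28,ε)}
  {28, 29, 30} × {γ} = {(28,γ), (29,γ), (30,γ)}
  {28, 29, 30} × {δ} = {(28,δ), (29,δ), (30,δ)}
  {28, 29, 30} × {ε} = {(28,ε), (29,ε), (30,ε)}
  {29} × {γ, δ, ε} = {(29,γ), (29,δ), (29,ε)}
  {28, 29} × {γ, δ} = {(28,γ), (28,δ), (29,γ), (29,δ)}
  {28, 29} × {γ, ε} = {(28,γ), (28,ε), (29,γ), (29,ε)}
  {28, 29} × {δ, ε} = {(28,δ), (28,ε), (29,δ), (29,ε)}
  {28, 29} × {γ, δ, ε} = {(28,γ), (28,δ), (28,ε), (29,γ), (29,δ), (29,ε)}
  {28, 29, 30} × {γ, δ} = {(28,γ), (28,δ), (29,γ), (29,δ), (30,γ), (30,δ)}
  {28, 29, 30} × {γ, ε} = {(28,γ), (28,ε), (29,γ), (29,ε), (30,γ), (30,ε)}
  {28, 29, 30} × {δ, ε} = {(28,δ), (28,ε), (29,δ), (29,ε), (30,δ), (30,ε)}
  {28, 29, 30} × {γ, δ, ε} = {(28,γ), (28,δ), (28,ε), (29,γ), (29,δ), (29,ε), (30,γ), (30,δ), (30,ε)}
These 29 distinct sets form the basis B.
Close under arbitrary unions to get τ_{X×Y}; counting gives |τ_{X×Y}| = 125.


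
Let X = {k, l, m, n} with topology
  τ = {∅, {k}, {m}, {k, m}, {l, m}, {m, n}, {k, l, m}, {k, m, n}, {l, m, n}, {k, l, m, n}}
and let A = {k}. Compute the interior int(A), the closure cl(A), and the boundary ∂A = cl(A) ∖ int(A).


int(A) = {k}, cl(A) = {k}, ∂A = ∅.

Closed sets in (X, τ) are complements of opens:
  closed(X, τ) = {∅, {k}, {l}, {n}, {k, l}, {k, n}, {l, n}, {k, l, n}, {l, m, n}, {k, l, m, n}}.
int(A) = ⋃ {U ∈ τ : U ⊆ A}. Opens contained in A: ∅, {k}.
Taking the union of these: int(A) = {k}.
cl(A) = ⋂ {C closed : A ⊆ C}. Closed sets containing A: {k}, {k, l}, {k, n}, {k, l, n}, {k, l, m, n}.
Intersecting these: cl(A) = {k}.
∂A = cl(A) ∖ int(A) = {k} ∖ {k} = ∅.


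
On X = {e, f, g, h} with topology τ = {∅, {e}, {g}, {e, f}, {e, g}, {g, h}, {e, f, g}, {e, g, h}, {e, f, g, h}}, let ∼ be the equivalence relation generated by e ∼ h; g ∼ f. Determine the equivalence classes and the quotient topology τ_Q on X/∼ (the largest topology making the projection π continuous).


X/∼ = {[e=h], [f=g]}; |τ_Q| = 2.

Equivalence classes: [e=h], [f=g].
Quotient map π: X → X/∼ sends e ↦ [e=h], f ↦ [f=g], g ↦ [f=g], h ↦ [e=h].
For each subset V ⊆ X/∼, compute π^{-1}(V) ⊆ X and check whether π^{-1}(V) ∈ τ. V is open in τ_Q iff π^{-1}(V) ∈ τ.
  V = {}: π^{-1}(V) = ∅ ∈ τ ✓.
  V = {[e=h]}: π^{-1}(V) = {e, h} ∉ τ ✗.
  V = {[f=g]}: π^{-1}(V) = {f, g} ∉ τ ✗.
  V = {[e=h], [f=g]}: π^{-1}(V) = {e, f, g, h} ∈ τ ✓.
Open sets in the quotient: τ_Q = {{}, {[e=h], [f=g]}} (2 elements).


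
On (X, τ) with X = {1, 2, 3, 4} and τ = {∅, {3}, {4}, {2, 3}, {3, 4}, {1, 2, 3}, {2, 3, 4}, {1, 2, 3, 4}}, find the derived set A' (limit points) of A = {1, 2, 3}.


A' = {1, 2}

For each x ∈ X, list the open sets U ∈ τ with x ∈ U, then check whether U ∩ (A ∖ {x}) ≠ ∅ for every such U.
  x = 1: opens ∋ x are {1, 2, 3}, {1, 2, 3, 4}; each meets A ∖ {1}, so x IS a limit point.
  x = 2: opens ∋ x are {2, 3}, {1, 2, 3}, {2, 3, 4}, {1, 2, 3, 4}; each meets A ∖ {2}, so x IS a limit point.
  x = 3: open {3} ∋ x has {3} ∩ (A ∖ {3}) = ∅, so x is NOT a limit point.
  x = 4: open {4} ∋ x has {4} ∩ (A ∖ {4}) = ∅, so x is NOT a limit point.
Collecting: A' = {1, 2}.


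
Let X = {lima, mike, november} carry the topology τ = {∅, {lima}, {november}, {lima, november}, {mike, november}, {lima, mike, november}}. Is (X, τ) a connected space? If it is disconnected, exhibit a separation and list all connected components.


(X, τ) is disconnected; components = [{lima}, {mike, november}].

Find clopen sets (U ∈ τ with X ∖ U ∈ τ):
  U = ∅, X ∖ U = {lima, mike, november} — both open, so U is clopen.
  U = {lima}, X ∖ U = {mike, november} — both open, so U is clopen.
  U = {mike, november}, X ∖ U = {lima} — both open, so U is clopen.
  U = {lima, mike, november}, X ∖ U = ∅ — both open, so U is clopen.
Nontrivial clopen(s) exist: e.g. {mike, november}. So (X, τ) is disconnected.
Compute connected components by grouping points that agree on all clopens:
  component: {lima}
  component: {mike, november}


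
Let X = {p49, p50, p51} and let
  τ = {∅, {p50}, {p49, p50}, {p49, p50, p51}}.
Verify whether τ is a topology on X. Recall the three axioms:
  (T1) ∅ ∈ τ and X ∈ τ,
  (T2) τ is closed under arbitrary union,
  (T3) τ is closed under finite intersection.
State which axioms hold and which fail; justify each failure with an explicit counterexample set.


τ IS a topology on X.

Axiom (T1): ∅ ∈ τ? Yes; X ∈ τ? Yes.
Axiom (T2/T3): check pairwise unions and intersections of members of τ.
All pairwise intersections and unions checked — each lies in τ. Therefore τ satisfies (T1), (T2), (T3): it IS a topology on X.


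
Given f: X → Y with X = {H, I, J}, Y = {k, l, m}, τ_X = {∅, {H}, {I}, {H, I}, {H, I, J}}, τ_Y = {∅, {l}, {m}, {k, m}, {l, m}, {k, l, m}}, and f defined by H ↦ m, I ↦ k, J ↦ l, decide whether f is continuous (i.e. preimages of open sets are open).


f is NOT continuous.

Compute f^{-1}(U) for each U ∈ τ_Y:
  U = ∅: f^{-1}(U) = ∅ ∈ τ_X ✓.
  U = {l}: f^{-1}(U) = {J} ∉ τ_X ✗.
  U = {m}: f^{-1}(U) = {H} ∈ τ_X ✓.
  U = {k, m}: f^{-1}(U) = {H, I} ∈ τ_X ✓.
  U = {l, m}: f^{-1}(U) = {H, J} ∉ τ_X ✗.
  U = {k, l, m}: f^{-1}(U) = {H, I, J} ∈ τ_X ✓.
Found U = {l} with f^{-1}(U) = {J} not in τ_X. Therefore f is NOT continuous.


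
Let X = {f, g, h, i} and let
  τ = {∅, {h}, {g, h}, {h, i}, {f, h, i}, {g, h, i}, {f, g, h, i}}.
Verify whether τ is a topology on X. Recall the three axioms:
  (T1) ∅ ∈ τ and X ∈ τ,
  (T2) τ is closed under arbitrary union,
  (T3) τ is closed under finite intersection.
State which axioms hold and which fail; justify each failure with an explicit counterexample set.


τ IS a topology on X.

Axiom (T1): ∅ ∈ τ? Yes; X ∈ τ? Yes.
Axiom (T2/T3): check pairwise unions and intersections of members of τ.
All pairwise intersections and unions checked — each lies in τ. Therefore τ satisfies (T1), (T2), (T3): it IS a topology on X.


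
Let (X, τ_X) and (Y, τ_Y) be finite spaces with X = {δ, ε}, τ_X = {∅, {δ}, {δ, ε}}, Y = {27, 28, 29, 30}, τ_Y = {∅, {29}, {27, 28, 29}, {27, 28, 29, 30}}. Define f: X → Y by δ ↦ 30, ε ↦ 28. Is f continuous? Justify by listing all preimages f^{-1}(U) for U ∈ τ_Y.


f is NOT continuous.

Compute f^{-1}(U) for each U ∈ τ_Y:
  U = ∅: f^{-1}(U) = ∅ ∈ τ_X ✓.
  U = {29}: f^{-1}(U) = ∅ ∈ τ_X ✓.
  U = {27, 28, 29}: f^{-1}(U) = {ε} ∉ τ_X ✗.
  U = {27, 28, 29, 30}: f^{-1}(U) = {δ, ε} ∈ τ_X ✓.
Found U = {27, 28, 29} with f^{-1}(U) = {ε} not in τ_X. Therefore f is NOT continuous.


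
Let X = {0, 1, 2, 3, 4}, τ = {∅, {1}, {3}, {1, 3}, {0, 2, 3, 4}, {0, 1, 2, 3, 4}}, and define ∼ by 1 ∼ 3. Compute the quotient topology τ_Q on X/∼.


X/∼ = {[0], [1=3], [2], [4]}; |τ_Q| = 3.

Equivalence classes: [0], [1=3], [2], [4].
Quotient map π: X → X/∼ sends 0 ↦ [0], 1 ↦ [1=3], 2 ↦ [2], 3 ↦ [1=3], 4 ↦ [4].
For each subset V ⊆ X/∼, compute π^{-1}(V) ⊆ X and check whether π^{-1}(V) ∈ τ. V is open in τ_Q iff π^{-1}(V) ∈ τ.
  V = {}: π^{-1}(V) = ∅ ∈ τ ✓.
  V = {[0]}: π^{-1}(V) = {0} ∉ τ ✗.
  V = {[1=3]}: π^{-1}(V) = {1, 3} ∈ τ ✓.
  V = {[0], [1=3]}: π^{-1}(V) = {0, 1, 3} ∉ τ ✗.
  V = {[2]}: π^{-1}(V) = {2} ∉ τ ✗.
  V = {[0], [2]}: π^{-1}(V) = {0, 2} ∉ τ ✗.
  V = {[1=3], [2]}: π^{-1}(V) = {1, 2, 3} ∉ τ ✗.
  V = {[0], [1=3], [2]}: π^{-1}(V) = {0, 1, 2, 3} ∉ τ ✗.
  V = {[4]}: π^{-1}(V) = {4} ∉ τ ✗.
  V = {[0], [4]}: π^{-1}(V) = {0, 4} ∉ τ ✗.
  V = {[1=3], [4]}: π^{-1}(V) = {1, 3, 4} ∉ τ ✗.
  V = {[0], [1=3], [4]}: π^{-1}(V) = {0, 1, 3, 4} ∉ τ ✗.
  V = {[2], [4]}: π^{-1}(V) = {2, 4} ∉ τ ✗.
  V = {[0], [2], [4]}: π^{-1}(V) = {0, 2, 4} ∉ τ ✗.
  V = {[1=3], [2], [4]}: π^{-1}(V) = {1, 2, 3, 4} ∉ τ ✗.
  V = {[0], [1=3], [2], [4]}: π^{-1}(V) = {0, 1, 2, 3, 4} ∈ τ ✓.
Open sets in the quotient: τ_Q = {{}, {[1=3]}, {[0], [1=3], [2], [4]}} (3 elements).


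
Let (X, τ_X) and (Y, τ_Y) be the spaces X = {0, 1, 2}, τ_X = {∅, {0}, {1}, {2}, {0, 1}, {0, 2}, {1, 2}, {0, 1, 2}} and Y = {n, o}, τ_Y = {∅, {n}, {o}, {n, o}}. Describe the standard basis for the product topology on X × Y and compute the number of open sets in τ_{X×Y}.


Basis B = {∅ × ∅, {0} × {n}, {0} × {o}, {1} × {n}, {1} × {o}, {2} × {n}, {2} × {o}, {0} × {n, o}, {0, 1} × {n}, {0, 2} × {n}, {0, 1} × {o}, {0, 2} × {o}, {1} × {n, o}, {1, 2} × {n}, {1, 2} × {o}, {2} × {n, o}, {0, 1, 2} × {n}, {0, 1, 2} × {o}, {0, 1} × {n, o}, {0, 2} × {n, o}, {1, 2} × {n, o}, {0, 1, 2} × {n, o}}; |τ_{X×Y}| = 64.

Enumerate products U × V with U ∈ τ_X, V ∈ τ_Y (deduplicated):
  ∅ × ∅ = {} (∅)
  {0} × {n} = {(0,n)}
  {0} × {o} = {(0,o)}
  {1} × {n} = {(1,n)}
  {1} × {o} = {(1,o)}
  {2} × {n} = {(2,n)}
  {2} × {o} = {(2,o)}
  {0} × {n, o} = {(0,n), (0,o)}
  {0, 1} × {n} = {(0,n), (1,n)}
  {0, 2} × {n} = {(0,n), (2,n)}
  {0, 1} × {o} = {(0,o), (1,o)}
  {0, 2} × {o} = {(0,o), (2,o)}
  {1} × {n, o} = {(1,n), (1,o)}
  {1, 2} × {n} = {(1,n), (2,n)}
  {1, 2} × {o} = {(1,o), (2,o)}
  {2} × {n, o} = {(2,n), (2,o)}
  {0, 1, 2} × {n} = {(0,n), (1,n), (2,n)}
  {0, 1, 2} × {o} = {(0,o), (1,o), (2,o)}
  {0, 1} × {n, o} = {(0,n), (0,o), (1,n), (1,o)}
  {0, 2} × {n, o} = {(0,n), (0,o), (2,n), (2,o)}
  {1, 2} × {n, o} = {(1,n), (1,o), (2,n), (2,o)}
  {0, 1, 2} × {n, o} = {(0,n), (0,o), (1,n), (1,o), (2,n), (2,o)}
These 22 distinct sets form the basis B.
Close under arbitrary unions to get τ_{X×Y}; counting gives |τ_{X×Y}| = 64.


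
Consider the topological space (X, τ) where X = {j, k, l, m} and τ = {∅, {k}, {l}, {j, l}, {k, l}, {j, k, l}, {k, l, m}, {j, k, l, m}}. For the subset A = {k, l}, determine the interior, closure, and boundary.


int(A) = {k, l}, cl(A) = {j, k, l, m}, ∂A = {j, m}.

Closed sets in (X, τ) are complements of opens:
  closed(X, τ) = {∅, {j}, {m}, {j, m}, {k, m}, {j, k, m}, {j, l, m}, {j, k, l, m}}.
int(A) = ⋃ {U ∈ τ : U ⊆ A}. Opens contained in A: ∅, {k}, {l}, {k, l}.
Taking the union of these: int(A) = {k, l}.
cl(A) = ⋂ {C closed : A ⊆ C}. Closed sets containing A: {j, k, l, m}.
Intersecting these: cl(A) = {j, k, l, m}.
∂A = cl(A) ∖ int(A) = {j, k, l, m} ∖ {k, l} = {j, m}.


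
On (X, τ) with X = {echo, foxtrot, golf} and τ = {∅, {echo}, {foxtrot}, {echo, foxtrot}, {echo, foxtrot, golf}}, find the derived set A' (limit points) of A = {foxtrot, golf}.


A' = {golf}

For each x ∈ X, list the open sets U ∈ τ with x ∈ U, then check whether U ∩ (A ∖ {x}) ≠ ∅ for every such U.
  x = echo: open {echo} ∋ x has {echo} ∩ (A ∖ {echo}) = ∅, so x is NOT a limit point.
  x = foxtrot: open {foxtrot} ∋ x has {foxtrot} ∩ (A ∖ {foxtrot}) = ∅, so x is NOT a limit point.
  x = golf: opens ∋ x are {echo, foxtrot, golf}; each meets A ∖ {golf}, so x IS a limit point.
Collecting: A' = {golf}.


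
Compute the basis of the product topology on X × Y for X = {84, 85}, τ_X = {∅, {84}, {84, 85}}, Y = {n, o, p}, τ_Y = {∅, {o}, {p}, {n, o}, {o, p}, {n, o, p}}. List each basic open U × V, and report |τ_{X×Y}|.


Basis B = {∅ × ∅, {84} × {o}, {84} × {p}, {84} × {n, o}, {84} × {o, p}, {84, 85} × {o}, {84, 85} × {p}, {84} × {n, o, p}, {84, 85} × {n, o}, {84, 85} × {o, p}, {84, 85} × {n, o, p}}; |τ_{X×Y}| = 18.

Enumerate products U × V with U ∈ τ_X, V ∈ τ_Y (deduplicated):
  ∅ × ∅ = {} (∅)
  {84} × {o} = {(84,o)}
  {84} × {p} = {(84,p)}
  {84} × {n, o} = {(84,n), (84,o)}
  {84} × {o, p} = {(84,o), (84,p)}
  {84, 85} × {o} = {(84,o), (85,o)}
  {84, 85} × {p} = {(84,p), (85,p)}
  {84} × {n, o, p} = {(84,n), (84,o), (84,p)}
  {84, 85} × {n, o} = {(84,n), (84,o), (85,n), (85,o)}
  {84, 85} × {o, p} = {(84,o), (84,p), (85,o), (85,p)}
  {84, 85} × {n, o, p} = {(84,n), (84,o), (84,p), (85,n), (85,o), (85,p)}
These 11 distinct sets form the basis B.
Close under arbitrary unions to get τ_{X×Y}; counting gives |τ_{X×Y}| = 18.


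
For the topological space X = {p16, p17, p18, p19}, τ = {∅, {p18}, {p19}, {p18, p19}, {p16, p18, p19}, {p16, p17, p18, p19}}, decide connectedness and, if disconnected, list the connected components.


(X, τ) is connected.

Find clopen sets (U ∈ τ with X ∖ U ∈ τ):
  U = ∅, X ∖ U = {p16, p17, p18, p19} — both open, so U is clopen.
  U = {p16, p17, p18, p19}, X ∖ U = ∅ — both open, so U is clopen.
Only trivial clopens (∅ and X) exist, so (X, τ) is connected.
Compute connected components by grouping points that agree on all clopens:
  component: {p16, p17, p18, p19}


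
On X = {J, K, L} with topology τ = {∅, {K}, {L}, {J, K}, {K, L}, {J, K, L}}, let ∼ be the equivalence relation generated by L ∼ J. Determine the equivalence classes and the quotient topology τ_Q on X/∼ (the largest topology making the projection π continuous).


X/∼ = {[J=L], [K]}; |τ_Q| = 3.

Equivalence classes: [J=L], [K].
Quotient map π: X → X/∼ sends J ↦ [J=L], K ↦ [K], L ↦ [J=L].
For each subset V ⊆ X/∼, compute π^{-1}(V) ⊆ X and check whether π^{-1}(V) ∈ τ. V is open in τ_Q iff π^{-1}(V) ∈ τ.
  V = {}: π^{-1}(V) = ∅ ∈ τ ✓.
  V = {[J=L]}: π^{-1}(V) = {J, L} ∉ τ ✗.
  V = {[K]}: π^{-1}(V) = {K} ∈ τ ✓.
  V = {[J=L], [K]}: π^{-1}(V) = {J, K, L} ∈ τ ✓.
Open sets in the quotient: τ_Q = {{}, {[K]}, {[J=L], [K]}} (3 elements).


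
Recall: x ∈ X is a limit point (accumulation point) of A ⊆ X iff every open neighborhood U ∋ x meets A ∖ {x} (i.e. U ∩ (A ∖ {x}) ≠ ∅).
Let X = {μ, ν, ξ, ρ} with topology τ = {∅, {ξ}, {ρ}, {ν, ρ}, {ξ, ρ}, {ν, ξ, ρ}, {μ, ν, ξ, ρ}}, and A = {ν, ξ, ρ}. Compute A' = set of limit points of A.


A' = {μ, ν}

For each x ∈ X, list the open sets U ∈ τ with x ∈ U, then check whether U ∩ (A ∖ {x}) ≠ ∅ for every such U.
  x = μ: opens ∋ x are {μ, ν, ξ, ρ}; each meets A ∖ {μ}, so x IS a limit point.
  x = ν: opens ∋ x are {ν, ρ}, {ν, ξ, ρ}, {μ, ν, ξ, ρ}; each meets A ∖ {ν}, so x IS a limit point.
  x = ξ: open {ξ} ∋ x has {ξ} ∩ (A ∖ {ξ}) = ∅, so x is NOT a limit point.
  x = ρ: open {ρ} ∋ x has {ρ} ∩ (A ∖ {ρ}) = ∅, so x is NOT a limit point.
Collecting: A' = {μ, ν}.


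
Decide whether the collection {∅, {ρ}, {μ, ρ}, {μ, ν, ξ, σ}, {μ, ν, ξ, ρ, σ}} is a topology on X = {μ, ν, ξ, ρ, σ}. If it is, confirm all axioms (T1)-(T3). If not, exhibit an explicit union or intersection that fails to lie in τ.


τ is NOT a topology on X.

Axiom (T1): ∅ ∈ τ? Yes; X ∈ τ? Yes.
Axiom (T2/T3): check pairwise unions and intersections of members of τ.
Counterexample for (T3): {μ, ρ} ∩ {μ, ν, ξ, σ} = {μ} ∉ τ. Therefore τ is NOT a topology.


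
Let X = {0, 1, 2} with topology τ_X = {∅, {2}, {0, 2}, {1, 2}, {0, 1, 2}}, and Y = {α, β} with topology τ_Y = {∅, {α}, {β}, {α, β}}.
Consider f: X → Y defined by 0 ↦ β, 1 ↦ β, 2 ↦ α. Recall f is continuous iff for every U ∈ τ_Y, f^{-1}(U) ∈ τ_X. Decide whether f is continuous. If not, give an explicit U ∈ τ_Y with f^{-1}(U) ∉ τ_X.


f is NOT continuous.

Compute f^{-1}(U) for each U ∈ τ_Y:
  U = ∅: f^{-1}(U) = ∅ ∈ τ_X ✓.
  U = {α}: f^{-1}(U) = {2} ∈ τ_X ✓.
  U = {β}: f^{-1}(U) = {0, 1} ∉ τ_X ✗.
  U = {α, β}: f^{-1}(U) = {0, 1, 2} ∈ τ_X ✓.
Found U = {β} with f^{-1}(U) = {0, 1} not in τ_X. Therefore f is NOT continuous.


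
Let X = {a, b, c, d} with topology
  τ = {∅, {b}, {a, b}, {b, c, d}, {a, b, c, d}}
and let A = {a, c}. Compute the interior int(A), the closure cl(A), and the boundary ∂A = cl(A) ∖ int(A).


int(A) = ∅, cl(A) = {a, c, d}, ∂A = {a, c, d}.

Closed sets in (X, τ) are complements of opens:
  closed(X, τ) = {∅, {a}, {c, d}, {a, c, d}, {a, b, c, d}}.
int(A) = ⋃ {U ∈ τ : U ⊆ A}. Opens contained in A: ∅.
Taking the union of these: int(A) = ∅.
cl(A) = ⋂ {C closed : A ⊆ C}. Closed sets containing A: {a, c, d}, {a, b, c, d}.
Intersecting these: cl(A) = {a, c, d}.
∂A = cl(A) ∖ int(A) = {a, c, d} ∖ ∅ = {a, c, d}.


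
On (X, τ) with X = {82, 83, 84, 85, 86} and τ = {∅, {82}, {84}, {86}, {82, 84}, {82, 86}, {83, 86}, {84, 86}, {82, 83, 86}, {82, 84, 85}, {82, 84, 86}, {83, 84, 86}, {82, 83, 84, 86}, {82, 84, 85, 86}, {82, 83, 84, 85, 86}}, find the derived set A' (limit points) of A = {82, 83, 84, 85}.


A' = {85}

For each x ∈ X, list the open sets U ∈ τ with x ∈ U, then check whether U ∩ (A ∖ {x}) ≠ ∅ for every such U.
  x = 82: open {82} ∋ x has {82} ∩ (A ∖ {82}) = ∅, so x is NOT a limit point.
  x = 83: open {83, 86} ∋ x has {83, 86} ∩ (A ∖ {83}) = ∅, so x is NOT a limit point.
  x = 84: open {84} ∋ x has {84} ∩ (A ∖ {84}) = ∅, so x is NOT a limit point.
  x = 85: opens ∋ x are {82, 84, 85}, {82, 84, 85, 86}, {82, 83, 84, 85, 86}; each meets A ∖ {85}, so x IS a limit point.
  x = 86: open {86} ∋ x has {86} ∩ (A ∖ {86}) = ∅, so x is NOT a limit point.
Collecting: A' = {85}.


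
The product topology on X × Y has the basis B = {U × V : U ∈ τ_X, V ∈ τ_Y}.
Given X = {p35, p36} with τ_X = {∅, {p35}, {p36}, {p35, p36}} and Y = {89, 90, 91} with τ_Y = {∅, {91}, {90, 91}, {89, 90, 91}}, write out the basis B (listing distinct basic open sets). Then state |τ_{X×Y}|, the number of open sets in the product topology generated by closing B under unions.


Basis B = {∅ × ∅, {p35} × {91}, {p36} × {91}, {p35} × {90, 91}, {p35, p36} × {91}, {p36} × {90, 91}, {p35} × {89, 90, 91}, {p36} × {89, 90, 91}, {p35, p36} × {90, 91}, {p35, p36} × {89, 90, 91}}; |τ_{X×Y}| = 16.

Enumerate products U × V with U ∈ τ_X, V ∈ τ_Y (deduplicated):
  ∅ × ∅ = {} (∅)
  {p35} × {91} = {(p35,91)}
  {p36} × {91} = {(p36,91)}
  {p35} × {90, 91} = {(p35,90), (p35,91)}
  {p35, p36} × {91} = {(p35,91), (p36,91)}
  {p36} × {90, 91} = {(p36,90), (p36,91)}
  {p35} × {89, 90, 91} = {(p35,89), (p35,90), (p35,91)}
  {p36} × {89, 90, 91} = {(p36,89), (p36,90), (p36,91)}
  {p35, p36} × {90, 91} = {(p35,90), (p35,91), (p36,90), (p36,91)}
  {p35, p36} × {89, 90, 91} = {(p35,89), (p35,90), (p35,91), (p36,89), (p36,90), (p36,91)}
These 10 distinct sets form the basis B.
Close under arbitrary unions to get τ_{X×Y}; counting gives |τ_{X×Y}| = 16.


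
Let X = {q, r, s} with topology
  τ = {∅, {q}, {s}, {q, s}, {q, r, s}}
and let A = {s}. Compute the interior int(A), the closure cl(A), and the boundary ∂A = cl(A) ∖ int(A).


int(A) = {s}, cl(A) = {r, s}, ∂A = {r}.

Closed sets in (X, τ) are complements of opens:
  closed(X, τ) = {∅, {r}, {q, r}, {r, s}, {q, r, s}}.
int(A) = ⋃ {U ∈ τ : U ⊆ A}. Opens contained in A: ∅, {s}.
Taking the union of these: int(A) = {s}.
cl(A) = ⋂ {C closed : A ⊆ C}. Closed sets containing A: {r, s}, {q, r, s}.
Intersecting these: cl(A) = {r, s}.
∂A = cl(A) ∖ int(A) = {r, s} ∖ {s} = {r}.


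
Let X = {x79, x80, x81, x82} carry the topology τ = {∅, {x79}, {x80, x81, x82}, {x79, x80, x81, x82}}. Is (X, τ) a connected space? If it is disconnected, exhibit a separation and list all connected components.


(X, τ) is disconnected; components = [{x79}, {x80, x81, x82}].

Find clopen sets (U ∈ τ with X ∖ U ∈ τ):
  U = ∅, X ∖ U = {x79, x80, x81, x82} — both open, so U is clopen.
  U = {x79}, X ∖ U = {x80, x81, x82} — both open, so U is clopen.
  U = {x80, x81, x82}, X ∖ U = {x79} — both open, so U is clopen.
  U = {x79, x80, x81, x82}, X ∖ U = ∅ — both open, so U is clopen.
Nontrivial clopen(s) exist: e.g. {x80, x81, x82}. So (X, τ) is disconnected.
Compute connected components by grouping points that agree on all clopens:
  component: {x79}
  component: {x80, x81, x82}


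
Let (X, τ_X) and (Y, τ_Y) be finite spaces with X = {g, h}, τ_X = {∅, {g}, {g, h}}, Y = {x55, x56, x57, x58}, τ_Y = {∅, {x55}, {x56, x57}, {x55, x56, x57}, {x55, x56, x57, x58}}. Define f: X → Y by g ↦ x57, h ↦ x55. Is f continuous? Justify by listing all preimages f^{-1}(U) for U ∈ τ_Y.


f is NOT continuous.

Compute f^{-1}(U) for each U ∈ τ_Y:
  U = ∅: f^{-1}(U) = ∅ ∈ τ_X ✓.
  U = {x55}: f^{-1}(U) = {h} ∉ τ_X ✗.
  U = {x56, x57}: f^{-1}(U) = {g} ∈ τ_X ✓.
  U = {x55, x56, x57}: f^{-1}(U) = {g, h} ∈ τ_X ✓.
  U = {x55, x56, x57, x58}: f^{-1}(U) = {g, h} ∈ τ_X ✓.
Found U = {x55} with f^{-1}(U) = {h} not in τ_X. Therefore f is NOT continuous.


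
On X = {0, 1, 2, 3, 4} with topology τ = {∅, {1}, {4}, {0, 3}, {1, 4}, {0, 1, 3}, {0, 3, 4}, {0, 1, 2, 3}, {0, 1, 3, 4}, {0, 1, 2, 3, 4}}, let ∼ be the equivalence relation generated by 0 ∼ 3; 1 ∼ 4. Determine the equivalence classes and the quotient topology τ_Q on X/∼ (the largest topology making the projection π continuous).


X/∼ = {[0=3], [1=4], [2]}; |τ_Q| = 5.

Equivalence classes: [0=3], [1=4], [2].
Quotient map π: X → X/∼ sends 0 ↦ [0=3], 1 ↦ [1=4], 2 ↦ [2], 3 ↦ [0=3], 4 ↦ [1=4].
For each subset V ⊆ X/∼, compute π^{-1}(V) ⊆ X and check whether π^{-1}(V) ∈ τ. V is open in τ_Q iff π^{-1}(V) ∈ τ.
  V = {}: π^{-1}(V) = ∅ ∈ τ ✓.
  V = {[0=3]}: π^{-1}(V) = {0, 3} ∈ τ ✓.
  V = {[1=4]}: π^{-1}(V) = {1, 4} ∈ τ ✓.
  V = {[0=3], [1=4]}: π^{-1}(V) = {0, 1, 3, 4} ∈ τ ✓.
  V = {[2]}: π^{-1}(V) = {2} ∉ τ ✗.
  V = {[0=3], [2]}: π^{-1}(V) = {0, 2, 3} ∉ τ ✗.
  V = {[1=4], [2]}: π^{-1}(V) = {1, 2, 4} ∉ τ ✗.
  V = {[0=3], [1=4], [2]}: π^{-1}(V) = {0, 1, 2, 3, 4} ∈ τ ✓.
Open sets in the quotient: τ_Q = {{}, {[0=3]}, {[1=4]}, {[0=3], [1=4]}, {[0=3], [1=4], [2]}} (5 elements).


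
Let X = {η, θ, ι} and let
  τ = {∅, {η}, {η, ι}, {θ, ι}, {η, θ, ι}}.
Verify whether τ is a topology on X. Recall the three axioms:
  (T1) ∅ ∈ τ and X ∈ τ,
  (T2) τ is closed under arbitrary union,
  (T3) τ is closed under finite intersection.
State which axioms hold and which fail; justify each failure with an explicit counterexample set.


τ is NOT a topology on X.

Axiom (T1): ∅ ∈ τ? Yes; X ∈ τ? Yes.
Axiom (T2/T3): check pairwise unions and intersections of members of τ.
Counterexample for (T3): {η, ι} ∩ {θ, ι} = {ι} ∉ τ. Therefore τ is NOT a topology.


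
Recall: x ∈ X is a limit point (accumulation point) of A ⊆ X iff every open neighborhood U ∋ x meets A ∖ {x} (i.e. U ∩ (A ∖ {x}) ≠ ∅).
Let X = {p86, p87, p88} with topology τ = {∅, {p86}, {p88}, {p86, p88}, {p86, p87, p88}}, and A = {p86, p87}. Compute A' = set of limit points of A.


A' = {p87}

For each x ∈ X, list the open sets U ∈ τ with x ∈ U, then check whether U ∩ (A ∖ {x}) ≠ ∅ for every such U.
  x = p86: open {p86} ∋ x has {p86} ∩ (A ∖ {p86}) = ∅, so x is NOT a limit point.
  x = p87: opens ∋ x are {p86, p87, p88}; each meets A ∖ {p87}, so x IS a limit point.
  x = p88: open {p88} ∋ x has {p88} ∩ (A ∖ {p88}) = ∅, so x is NOT a limit point.
Collecting: A' = {p87}.


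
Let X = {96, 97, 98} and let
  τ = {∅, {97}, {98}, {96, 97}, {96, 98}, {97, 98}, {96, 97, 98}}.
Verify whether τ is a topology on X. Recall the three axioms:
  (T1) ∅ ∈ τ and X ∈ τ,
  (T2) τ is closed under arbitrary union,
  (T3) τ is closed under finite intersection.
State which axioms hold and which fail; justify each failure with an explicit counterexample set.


τ is NOT a topology on X.

Axiom (T1): ∅ ∈ τ? Yes; X ∈ τ? Yes.
Axiom (T2/T3): check pairwise unions and intersections of members of τ.
Counterexample for (T3): {96, 97} ∩ {96, 98} = {96} ∉ τ. Therefore τ is NOT a topology.


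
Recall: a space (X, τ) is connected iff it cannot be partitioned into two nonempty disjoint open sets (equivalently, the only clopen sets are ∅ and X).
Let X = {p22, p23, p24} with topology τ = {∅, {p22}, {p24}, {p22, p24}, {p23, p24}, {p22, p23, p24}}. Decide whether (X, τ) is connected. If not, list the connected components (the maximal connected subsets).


(X, τ) is disconnected; components = [{p22}, {p23, p24}].

Find clopen sets (U ∈ τ with X ∖ U ∈ τ):
  U = ∅, X ∖ U = {p22, p23, p24} — both open, so U is clopen.
  U = {p22}, X ∖ U = {p23, p24} — both open, so U is clopen.
  U = {p23, p24}, X ∖ U = {p22} — both open, so U is clopen.
  U = {p22, p23, p24}, X ∖ U = ∅ — both open, so U is clopen.
Nontrivial clopen(s) exist: e.g. {p22}. So (X, τ) is disconnected.
Compute connected components by grouping points that agree on all clopens:
  component: {p22}
  component: {p23, p24}


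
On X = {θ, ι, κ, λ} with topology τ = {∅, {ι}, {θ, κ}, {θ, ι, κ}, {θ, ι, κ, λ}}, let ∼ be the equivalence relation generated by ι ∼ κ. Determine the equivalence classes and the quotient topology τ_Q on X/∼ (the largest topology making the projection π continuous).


X/∼ = {[θ], [ι=κ], [λ]}; |τ_Q| = 3.

Equivalence classes: [θ], [ι=κ], [λ].
Quotient map π: X → X/∼ sends θ ↦ [θ], ι ↦ [ι=κ], κ ↦ [ι=κ], λ ↦ [λ].
For each subset V ⊆ X/∼, compute π^{-1}(V) ⊆ X and check whether π^{-1}(V) ∈ τ. V is open in τ_Q iff π^{-1}(V) ∈ τ.
  V = {}: π^{-1}(V) = ∅ ∈ τ ✓.
  V = {[θ]}: π^{-1}(V) = {θ} ∉ τ ✗.
  V = {[ι=κ]}: π^{-1}(V) = {ι, κ} ∉ τ ✗.
  V = {[θ], [ι=κ]}: π^{-1}(V) = {θ, ι, κ} ∈ τ ✓.
  V = {[λ]}: π^{-1}(V) = {λ} ∉ τ ✗.
  V = {[θ], [λ]}: π^{-1}(V) = {θ, λ} ∉ τ ✗.
  V = {[ι=κ], [λ]}: π^{-1}(V) = {ι, κ, λ} ∉ τ ✗.
  V = {[θ], [ι=κ], [λ]}: π^{-1}(V) = {θ, ι, κ, λ} ∈ τ ✓.
Open sets in the quotient: τ_Q = {{}, {[θ], [ι=κ]}, {[θ], [ι=κ], [λ]}} (3 elements).


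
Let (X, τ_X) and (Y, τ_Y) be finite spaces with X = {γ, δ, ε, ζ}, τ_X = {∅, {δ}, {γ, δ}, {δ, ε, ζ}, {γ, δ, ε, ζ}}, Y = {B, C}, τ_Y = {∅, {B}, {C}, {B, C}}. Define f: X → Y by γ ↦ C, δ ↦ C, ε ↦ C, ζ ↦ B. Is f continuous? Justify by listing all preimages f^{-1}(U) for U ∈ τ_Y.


f is NOT continuous.

Compute f^{-1}(U) for each U ∈ τ_Y:
  U = ∅: f^{-1}(U) = ∅ ∈ τ_X ✓.
  U = {B}: f^{-1}(U) = {ζ} ∉ τ_X ✗.
  U = {C}: f^{-1}(U) = {γ, δ, ε} ∉ τ_X ✗.
  U = {B, C}: f^{-1}(U) = {γ, δ, ε, ζ} ∈ τ_X ✓.
Found U = {B} with f^{-1}(U) = {ζ} not in τ_X. Therefore f is NOT continuous.


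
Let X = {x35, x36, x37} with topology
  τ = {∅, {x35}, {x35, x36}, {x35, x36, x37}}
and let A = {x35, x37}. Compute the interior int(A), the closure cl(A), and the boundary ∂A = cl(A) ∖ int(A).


int(A) = {x35}, cl(A) = {x35, x36, x37}, ∂A = {x36, x37}.

Closed sets in (X, τ) are complements of opens:
  closed(X, τ) = {∅, {x37}, {x36, x37}, {x35, x36, x37}}.
int(A) = ⋃ {U ∈ τ : U ⊆ A}. Opens contained in A: ∅, {x35}.
Taking the union of these: int(A) = {x35}.
cl(A) = ⋂ {C closed : A ⊆ C}. Closed sets containing A: {x35, x36, x37}.
Intersecting these: cl(A) = {x35, x36, x37}.
∂A = cl(A) ∖ int(A) = {x35, x36, x37} ∖ {x35} = {x36, x37}.


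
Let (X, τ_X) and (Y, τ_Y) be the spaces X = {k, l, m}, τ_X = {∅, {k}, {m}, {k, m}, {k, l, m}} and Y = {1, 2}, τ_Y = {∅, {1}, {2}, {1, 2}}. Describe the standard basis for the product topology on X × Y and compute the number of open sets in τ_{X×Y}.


Basis B = {∅ × ∅, {k} × {1}, {k} × {2}, {m} × {1}, {m} × {2}, {k} × {1, 2}, {k, m} × {1}, {k, m} × {2}, {m} × {1, 2}, {k, l, m} × {1}, {k, l, m} × {2}, {k, m} × {1, 2}, {k, l, m} × {1, 2}}; |τ_{X×Y}| = 25.

Enumerate products U × V with U ∈ τ_X, V ∈ τ_Y (deduplicated):
  ∅ × ∅ = {} (∅)
  {k} × {1} = {(k,1)}
  {k} × {2} = {(k,2)}
  {m} × {1} = {(m,1)}
  {m} × {2} = {(m,2)}
  {k} × {1, 2} = {(k,1), (k,2)}
  {k, m} × {1} = {(k,1), (m,1)}
  {k, m} × {2} = {(k,2), (m,2)}
  {m} × {1, 2} = {(m,1), (m,2)}
  {k, l, m} × {1} = {(k,1), (l,1), (m,1)}
  {k, l, m} × {2} = {(k,2), (l,2), (m,2)}
  {k, m} × {1, 2} = {(k,1), (k,2), (m,1), (m,2)}
  {k, l, m} × {1, 2} = {(k,1), (k,2), (l,1), (l,2), (m,1), (m,2)}
These 13 distinct sets form the basis B.
Close under arbitrary unions to get τ_{X×Y}; counting gives |τ_{X×Y}| = 25.


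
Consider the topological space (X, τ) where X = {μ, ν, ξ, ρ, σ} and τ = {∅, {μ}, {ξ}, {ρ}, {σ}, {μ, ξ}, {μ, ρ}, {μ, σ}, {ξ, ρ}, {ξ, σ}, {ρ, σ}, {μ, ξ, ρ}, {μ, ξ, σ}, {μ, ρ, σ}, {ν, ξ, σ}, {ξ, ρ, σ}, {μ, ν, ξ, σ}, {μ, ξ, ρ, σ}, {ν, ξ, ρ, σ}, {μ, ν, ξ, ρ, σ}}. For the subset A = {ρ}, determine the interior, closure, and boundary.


int(A) = {ρ}, cl(A) = {ρ}, ∂A = ∅.

Closed sets in (X, τ) are complements of opens:
  closed(X, τ) = {∅, {μ}, {ν}, {ρ}, {μ, ν}, {μ, ρ}, {ν, ξ}, {ν, ρ}, {ν, σ}, {μ, ν, ξ}, {μ, ν, ρ}, {μ, ν, σ}, {ν, ξ, ρ}, {ν, ξ, σ}, {ν, ρ, σ}, {μ, ν, ξ, ρ}, {μ, ν, ξ, σ}, {μ, ν, ρ, σ}, {ν, ξ, ρ, σ}, {μ, ν, ξ, ρ, σ}}.
int(A) = ⋃ {U ∈ τ : U ⊆ A}. Opens contained in A: ∅, {ρ}.
Taking the union of these: int(A) = {ρ}.
cl(A) = ⋂ {C closed : A ⊆ C}. Closed sets containing A: {ρ}, {μ, ρ}, {ν, ρ}, {μ, ν, ρ}, {ν, ξ, ρ}, {ν, ρ, σ}, {μ, ν, ξ, ρ}, {μ, ν, ρ, σ}, {ν, ξ, ρ, σ}, {μ, ν, ξ, ρ, σ}.
Intersecting these: cl(A) = {ρ}.
∂A = cl(A) ∖ int(A) = {ρ} ∖ {ρ} = ∅.


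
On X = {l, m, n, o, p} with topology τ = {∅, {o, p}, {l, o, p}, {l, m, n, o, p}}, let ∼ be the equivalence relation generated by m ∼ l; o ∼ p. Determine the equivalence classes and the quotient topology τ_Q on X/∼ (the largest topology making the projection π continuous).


X/∼ = {[l=m], [n], [o=p]}; |τ_Q| = 3.

Equivalence classes: [l=m], [n], [o=p].
Quotient map π: X → X/∼ sends l ↦ [l=m], m ↦ [l=m], n ↦ [n], o ↦ [o=p], p ↦ [o=p].
For each subset V ⊆ X/∼, compute π^{-1}(V) ⊆ X and check whether π^{-1}(V) ∈ τ. V is open in τ_Q iff π^{-1}(V) ∈ τ.
  V = {}: π^{-1}(V) = ∅ ∈ τ ✓.
  V = {[l=m]}: π^{-1}(V) = {l, m} ∉ τ ✗.
  V = {[n]}: π^{-1}(V) = {n} ∉ τ ✗.
  V = {[l=m], [n]}: π^{-1}(V) = {l, m, n} ∉ τ ✗.
  V = {[o=p]}: π^{-1}(V) = {o, p} ∈ τ ✓.
  V = {[l=m], [o=p]}: π^{-1}(V) = {l, m, o, p} ∉ τ ✗.
  V = {[n], [o=p]}: π^{-1}(V) = {n, o, p} ∉ τ ✗.
  V = {[l=m], [n], [o=p]}: π^{-1}(V) = {l, m, n, o, p} ∈ τ ✓.
Open sets in the quotient: τ_Q = {{}, {[o=p]}, {[l=m], [n], [o=p]}} (3 elements).


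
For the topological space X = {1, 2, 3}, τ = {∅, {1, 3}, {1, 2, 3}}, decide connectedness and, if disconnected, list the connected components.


(X, τ) is connected.

Find clopen sets (U ∈ τ with X ∖ U ∈ τ):
  U = ∅, X ∖ U = {1, 2, 3} — both open, so U is clopen.
  U = {1, 2, 3}, X ∖ U = ∅ — both open, so U is clopen.
Only trivial clopens (∅ and X) exist, so (X, τ) is connected.
Compute connected components by grouping points that agree on all clopens:
  component: {1, 2, 3}


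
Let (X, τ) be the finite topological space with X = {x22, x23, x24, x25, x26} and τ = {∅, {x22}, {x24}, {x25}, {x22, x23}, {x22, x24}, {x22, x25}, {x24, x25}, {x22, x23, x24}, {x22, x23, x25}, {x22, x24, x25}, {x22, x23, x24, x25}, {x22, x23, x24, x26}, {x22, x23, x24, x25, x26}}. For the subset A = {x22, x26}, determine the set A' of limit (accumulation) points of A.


A' = {x23, x26}

For each x ∈ X, list the open sets U ∈ τ with x ∈ U, then check whether U ∩ (A ∖ {x}) ≠ ∅ for every such U.
  x = x22: open {x22} ∋ x has {x22} ∩ (A ∖ {x22}) = ∅, so x is NOT a limit point.
  x = x23: opens ∋ x are {x22, x23}, {x22, x23, x24}, {x22, x23, x25}, {x22, x23, x24, x25}, {x22, x23, x24, x26}, {x22, x23, x24, x25, x26}; each meets A ∖ {x23}, so x IS a limit point.
  x = x24: open {x24} ∋ x has {x24} ∩ (A ∖ {x24}) = ∅, so x is NOT a limit point.
  x = x25: open {x25} ∋ x has {x25} ∩ (A ∖ {x25}) = ∅, so x is NOT a limit point.
  x = x26: opens ∋ x are {x22, x23, x24, x26}, {x22, x23, x24, x25, x26}; each meets A ∖ {x26}, so x IS a limit point.
Collecting: A' = {x23, x26}.


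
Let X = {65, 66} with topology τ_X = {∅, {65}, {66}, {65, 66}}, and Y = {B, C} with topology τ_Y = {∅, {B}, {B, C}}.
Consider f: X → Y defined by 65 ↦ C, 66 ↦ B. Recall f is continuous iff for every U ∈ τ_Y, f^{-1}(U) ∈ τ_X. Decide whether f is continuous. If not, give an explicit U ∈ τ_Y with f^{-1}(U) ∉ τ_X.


f IS continuous.

Compute f^{-1}(U) for each U ∈ τ_Y:
  U = ∅: f^{-1}(U) = ∅ ∈ τ_X ✓.
  U = {B}: f^{-1}(U) = {66} ∈ τ_X ✓.
  U = {B, C}: f^{-1}(U) = {65, 66} ∈ τ_X ✓.
Every preimage lies in τ_X, so f IS continuous.


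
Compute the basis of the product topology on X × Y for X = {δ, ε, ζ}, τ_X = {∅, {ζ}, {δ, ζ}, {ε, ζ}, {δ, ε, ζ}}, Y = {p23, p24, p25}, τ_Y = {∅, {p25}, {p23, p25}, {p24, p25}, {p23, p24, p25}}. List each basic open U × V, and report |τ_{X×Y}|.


Basis B = {∅ × ∅, {ζ} × {p25}, {δ, ζ} × {p25}, {ε, ζ} × {p25}, {ζ} × {p23, p25}, {ζ} × {p24, p25}, {δ, ε, ζ} × {p25}, {ζ} × {p23, p24, p25}, {δ, ζ} × {p23, p25}, {δ, ζ} × {p24, p25}, {ε, ζ} × {p23, p25}, {ε, ζ} × {p24, p25}, {δ, ζ} × {p23, p24, p25}, {δ, ε, ζ} × {p23, p25}, {δ, ε, ζ} × {p24, p25}, {ε, ζ} × {p23, p24, p25}, {δ, ε, ζ} × {p23, p24, p25}}; |τ_{X×Y}| = 48.

Enumerate products U × V with U ∈ τ_X, V ∈ τ_Y (deduplicated):
  ∅ × ∅ = {} (∅)
  {ζ} × {p25} = {(ζ,p25)}
  {δ, ζ} × {p25} = {(δ,p25), (ζ,p25)}
  {ε, ζ} × {p25} = {(ε,p25), (ζ,p25)}
  {ζ} × {p23, p25} = {(ζ,p23), (ζ,p25)}
  {ζ} × {p24, p25} = {(ζ,p24), (ζ,p25)}
  {δ, ε, ζ} × {p25} = {(δ,p25), (ε,p25), (ζ,p25)}
  {ζ} × {p23, p24, p25} = {(ζ,p23), (ζ,p24), (ζ,p25)}
  {δ, ζ} × {p23, p25} = {(δ,p23), (δ,p25), (ζ,p23), (ζ,p25)}
  {δ, ζ} × {p24, p25} = {(δ,p24), (δ,p25), (ζ,p24), (ζ,p25)}
  {ε, ζ} × {p23, p25} = {(ε,p23), (ε,p25), (ζ,p23), (ζ,p25)}
  {ε, ζ} × {p24, p25} = {(ε,p24), (ε,p25), (ζ,p24), (ζ,p25)}
  {δ, ζ} × {p23, p24, p25} = {(δ,p23), (δ,p24), (δ,p25), (ζ,p23), (ζ,p24), (ζ,p25)}
  {δ, ε, ζ} × {p23, p25} = {(δ,p23), (δ,p25), (ε,p23), (ε,p25), (ζ,p23), (ζ,p25)}
  {δ, ε, ζ} × {p24, p25} = {(δ,p24), (δ,p25), (ε,p24), (ε,p25), (ζ,p24), (ζ,p25)}
  {ε, ζ} × {p23, p24, p25} = {(ε,p23), (ε,p24), (ε,p25), (ζ,p23), (ζ,p24), (ζ,p25)}
  {δ, ε, ζ} × {p23, p24, p25} = {(δ,p23), (δ,p24), (δ,p25), (ε,p23), (ε,p24), (ε,p25), (ζ,p23), (ζ,p24), (ζ,p25)}
These 17 distinct sets form the basis B.
Close under arbitrary unions to get τ_{X×Y}; counting gives |τ_{X×Y}| = 48.


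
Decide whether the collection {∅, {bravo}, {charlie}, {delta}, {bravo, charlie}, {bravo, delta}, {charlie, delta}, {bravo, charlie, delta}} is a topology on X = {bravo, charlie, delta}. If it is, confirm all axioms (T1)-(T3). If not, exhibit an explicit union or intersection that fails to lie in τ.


τ IS a topology on X.

Axiom (T1): ∅ ∈ τ? Yes; X ∈ τ? Yes.
Axiom (T2/T3): check pairwise unions and intersections of members of τ.
All pairwise intersections and unions checked — each lies in τ. Therefore τ satisfies (T1), (T2), (T3): it IS a topology on X.
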